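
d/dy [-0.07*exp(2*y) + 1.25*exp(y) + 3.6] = (1.25 - 0.14*exp(y))*exp(y)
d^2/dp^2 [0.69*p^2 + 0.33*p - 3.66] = 1.38000000000000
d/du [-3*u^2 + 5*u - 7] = 5 - 6*u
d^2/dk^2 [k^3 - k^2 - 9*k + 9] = 6*k - 2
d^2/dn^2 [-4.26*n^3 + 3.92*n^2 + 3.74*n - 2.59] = 7.84 - 25.56*n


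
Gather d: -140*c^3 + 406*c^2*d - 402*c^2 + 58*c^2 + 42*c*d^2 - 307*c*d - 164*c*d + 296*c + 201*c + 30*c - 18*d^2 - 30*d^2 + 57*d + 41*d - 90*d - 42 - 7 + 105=-140*c^3 - 344*c^2 + 527*c + d^2*(42*c - 48) + d*(406*c^2 - 471*c + 8) + 56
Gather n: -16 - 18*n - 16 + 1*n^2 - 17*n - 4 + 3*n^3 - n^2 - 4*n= 3*n^3 - 39*n - 36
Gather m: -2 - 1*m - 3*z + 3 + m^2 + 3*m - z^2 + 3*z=m^2 + 2*m - z^2 + 1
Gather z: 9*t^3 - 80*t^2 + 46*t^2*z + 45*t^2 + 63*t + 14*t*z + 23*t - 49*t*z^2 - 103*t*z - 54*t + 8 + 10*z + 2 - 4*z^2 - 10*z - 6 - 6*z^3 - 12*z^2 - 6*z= 9*t^3 - 35*t^2 + 32*t - 6*z^3 + z^2*(-49*t - 16) + z*(46*t^2 - 89*t - 6) + 4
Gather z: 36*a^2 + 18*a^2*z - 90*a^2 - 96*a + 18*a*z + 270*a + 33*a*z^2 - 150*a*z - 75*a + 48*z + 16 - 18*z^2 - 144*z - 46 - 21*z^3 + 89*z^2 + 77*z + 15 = -54*a^2 + 99*a - 21*z^3 + z^2*(33*a + 71) + z*(18*a^2 - 132*a - 19) - 15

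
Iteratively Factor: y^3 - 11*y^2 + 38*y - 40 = (y - 2)*(y^2 - 9*y + 20) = (y - 4)*(y - 2)*(y - 5)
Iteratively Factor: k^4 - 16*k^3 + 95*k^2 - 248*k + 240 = (k - 4)*(k^3 - 12*k^2 + 47*k - 60) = (k - 4)^2*(k^2 - 8*k + 15) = (k - 4)^2*(k - 3)*(k - 5)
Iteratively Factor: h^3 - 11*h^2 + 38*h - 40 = (h - 2)*(h^2 - 9*h + 20) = (h - 4)*(h - 2)*(h - 5)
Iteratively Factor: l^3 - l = (l + 1)*(l^2 - l) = l*(l + 1)*(l - 1)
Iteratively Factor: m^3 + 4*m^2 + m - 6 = (m + 2)*(m^2 + 2*m - 3) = (m - 1)*(m + 2)*(m + 3)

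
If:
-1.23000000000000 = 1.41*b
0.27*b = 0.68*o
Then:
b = -0.87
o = -0.35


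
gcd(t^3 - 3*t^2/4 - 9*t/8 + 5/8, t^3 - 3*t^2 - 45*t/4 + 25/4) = t - 1/2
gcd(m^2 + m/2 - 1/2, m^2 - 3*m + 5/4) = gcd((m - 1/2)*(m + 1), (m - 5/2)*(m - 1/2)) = m - 1/2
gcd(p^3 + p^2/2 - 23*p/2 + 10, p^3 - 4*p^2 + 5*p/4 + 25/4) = p - 5/2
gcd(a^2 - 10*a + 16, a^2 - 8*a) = a - 8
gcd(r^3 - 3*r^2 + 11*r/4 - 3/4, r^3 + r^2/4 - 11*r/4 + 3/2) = r - 1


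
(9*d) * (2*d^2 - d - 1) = 18*d^3 - 9*d^2 - 9*d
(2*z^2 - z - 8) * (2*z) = 4*z^3 - 2*z^2 - 16*z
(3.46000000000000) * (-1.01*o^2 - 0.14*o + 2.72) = -3.4946*o^2 - 0.4844*o + 9.4112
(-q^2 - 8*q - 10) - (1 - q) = -q^2 - 7*q - 11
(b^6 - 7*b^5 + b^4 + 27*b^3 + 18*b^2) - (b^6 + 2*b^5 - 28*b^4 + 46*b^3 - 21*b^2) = -9*b^5 + 29*b^4 - 19*b^3 + 39*b^2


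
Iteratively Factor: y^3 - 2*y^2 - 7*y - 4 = (y - 4)*(y^2 + 2*y + 1) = (y - 4)*(y + 1)*(y + 1)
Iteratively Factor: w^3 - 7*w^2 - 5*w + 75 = (w + 3)*(w^2 - 10*w + 25) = (w - 5)*(w + 3)*(w - 5)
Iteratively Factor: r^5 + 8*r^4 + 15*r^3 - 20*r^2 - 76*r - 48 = (r - 2)*(r^4 + 10*r^3 + 35*r^2 + 50*r + 24) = (r - 2)*(r + 3)*(r^3 + 7*r^2 + 14*r + 8) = (r - 2)*(r + 3)*(r + 4)*(r^2 + 3*r + 2) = (r - 2)*(r + 2)*(r + 3)*(r + 4)*(r + 1)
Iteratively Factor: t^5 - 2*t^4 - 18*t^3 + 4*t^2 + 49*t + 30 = (t - 5)*(t^4 + 3*t^3 - 3*t^2 - 11*t - 6) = (t - 5)*(t + 1)*(t^3 + 2*t^2 - 5*t - 6) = (t - 5)*(t + 1)*(t + 3)*(t^2 - t - 2) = (t - 5)*(t + 1)^2*(t + 3)*(t - 2)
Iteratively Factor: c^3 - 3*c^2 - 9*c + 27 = (c + 3)*(c^2 - 6*c + 9) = (c - 3)*(c + 3)*(c - 3)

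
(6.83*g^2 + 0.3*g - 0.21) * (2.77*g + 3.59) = 18.9191*g^3 + 25.3507*g^2 + 0.4953*g - 0.7539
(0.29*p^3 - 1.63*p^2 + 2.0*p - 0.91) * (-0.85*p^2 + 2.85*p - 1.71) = -0.2465*p^5 + 2.212*p^4 - 6.8414*p^3 + 9.2608*p^2 - 6.0135*p + 1.5561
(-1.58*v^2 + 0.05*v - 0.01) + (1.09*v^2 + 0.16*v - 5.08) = -0.49*v^2 + 0.21*v - 5.09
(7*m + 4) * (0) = 0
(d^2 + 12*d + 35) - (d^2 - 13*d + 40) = 25*d - 5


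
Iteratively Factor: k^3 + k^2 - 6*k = (k)*(k^2 + k - 6) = k*(k - 2)*(k + 3)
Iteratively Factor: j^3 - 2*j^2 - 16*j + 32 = (j - 2)*(j^2 - 16) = (j - 4)*(j - 2)*(j + 4)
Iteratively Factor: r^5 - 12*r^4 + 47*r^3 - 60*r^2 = (r)*(r^4 - 12*r^3 + 47*r^2 - 60*r) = r^2*(r^3 - 12*r^2 + 47*r - 60) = r^2*(r - 3)*(r^2 - 9*r + 20) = r^2*(r - 5)*(r - 3)*(r - 4)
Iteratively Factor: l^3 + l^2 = (l + 1)*(l^2) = l*(l + 1)*(l)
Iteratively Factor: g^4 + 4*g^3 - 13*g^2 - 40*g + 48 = (g - 1)*(g^3 + 5*g^2 - 8*g - 48) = (g - 1)*(g + 4)*(g^2 + g - 12) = (g - 3)*(g - 1)*(g + 4)*(g + 4)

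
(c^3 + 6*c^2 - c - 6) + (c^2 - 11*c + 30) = c^3 + 7*c^2 - 12*c + 24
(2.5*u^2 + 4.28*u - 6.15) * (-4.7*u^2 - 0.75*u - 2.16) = -11.75*u^4 - 21.991*u^3 + 20.295*u^2 - 4.6323*u + 13.284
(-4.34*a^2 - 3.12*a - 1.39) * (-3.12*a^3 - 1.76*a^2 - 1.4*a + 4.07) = 13.5408*a^5 + 17.3728*a^4 + 15.904*a^3 - 10.8494*a^2 - 10.7524*a - 5.6573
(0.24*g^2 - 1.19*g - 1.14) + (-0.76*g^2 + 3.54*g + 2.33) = -0.52*g^2 + 2.35*g + 1.19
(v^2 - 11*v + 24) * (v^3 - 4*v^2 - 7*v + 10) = v^5 - 15*v^4 + 61*v^3 - 9*v^2 - 278*v + 240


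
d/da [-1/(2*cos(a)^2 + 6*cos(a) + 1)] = -2*(2*cos(a) + 3)*sin(a)/(6*cos(a) + cos(2*a) + 2)^2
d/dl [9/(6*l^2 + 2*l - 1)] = 18*(-6*l - 1)/(6*l^2 + 2*l - 1)^2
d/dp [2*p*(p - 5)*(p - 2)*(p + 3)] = 8*p^3 - 24*p^2 - 44*p + 60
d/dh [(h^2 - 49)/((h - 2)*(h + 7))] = 5/(h^2 - 4*h + 4)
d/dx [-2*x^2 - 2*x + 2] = -4*x - 2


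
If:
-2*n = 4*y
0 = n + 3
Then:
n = -3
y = 3/2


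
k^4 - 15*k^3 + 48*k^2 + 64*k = k*(k - 8)^2*(k + 1)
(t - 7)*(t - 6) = t^2 - 13*t + 42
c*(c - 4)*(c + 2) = c^3 - 2*c^2 - 8*c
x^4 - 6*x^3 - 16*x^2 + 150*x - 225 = (x - 5)*(x - 3)^2*(x + 5)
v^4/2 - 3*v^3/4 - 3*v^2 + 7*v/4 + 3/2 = (v/2 + 1)*(v - 3)*(v - 1)*(v + 1/2)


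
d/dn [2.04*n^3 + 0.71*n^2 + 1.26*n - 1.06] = 6.12*n^2 + 1.42*n + 1.26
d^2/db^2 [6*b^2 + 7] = 12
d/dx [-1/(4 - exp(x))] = -exp(x)/(exp(x) - 4)^2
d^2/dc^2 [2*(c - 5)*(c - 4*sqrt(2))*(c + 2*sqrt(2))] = 12*c - 20 - 8*sqrt(2)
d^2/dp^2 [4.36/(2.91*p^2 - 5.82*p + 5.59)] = (-73.841832*p^2 + 147.683664*p + 295.367328*(p - 1)^2 - 141.847368)/(2.91*p^2 - 5.82*p + 5.59)^3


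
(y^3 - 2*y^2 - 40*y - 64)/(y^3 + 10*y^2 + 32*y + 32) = (y - 8)/(y + 4)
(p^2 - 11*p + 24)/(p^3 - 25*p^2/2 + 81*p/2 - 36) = 2/(2*p - 3)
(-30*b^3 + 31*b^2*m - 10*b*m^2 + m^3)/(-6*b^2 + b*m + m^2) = (15*b^2 - 8*b*m + m^2)/(3*b + m)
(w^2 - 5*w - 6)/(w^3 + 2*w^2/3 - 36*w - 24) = 3*(w + 1)/(3*w^2 + 20*w + 12)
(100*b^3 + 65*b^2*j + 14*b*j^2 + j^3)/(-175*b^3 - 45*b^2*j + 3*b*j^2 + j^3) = (-4*b - j)/(7*b - j)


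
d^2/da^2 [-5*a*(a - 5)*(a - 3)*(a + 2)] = -60*a^2 + 180*a + 10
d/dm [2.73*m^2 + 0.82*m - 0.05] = 5.46*m + 0.82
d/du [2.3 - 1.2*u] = -1.20000000000000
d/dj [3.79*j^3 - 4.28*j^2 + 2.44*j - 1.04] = 11.37*j^2 - 8.56*j + 2.44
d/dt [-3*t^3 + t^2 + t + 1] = -9*t^2 + 2*t + 1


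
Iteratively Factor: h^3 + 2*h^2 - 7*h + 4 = (h - 1)*(h^2 + 3*h - 4) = (h - 1)*(h + 4)*(h - 1)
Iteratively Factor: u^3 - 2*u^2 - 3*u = (u + 1)*(u^2 - 3*u) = u*(u + 1)*(u - 3)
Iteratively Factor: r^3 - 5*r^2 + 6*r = (r)*(r^2 - 5*r + 6) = r*(r - 2)*(r - 3)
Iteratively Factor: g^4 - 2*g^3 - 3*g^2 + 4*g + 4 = (g + 1)*(g^3 - 3*g^2 + 4) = (g + 1)^2*(g^2 - 4*g + 4) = (g - 2)*(g + 1)^2*(g - 2)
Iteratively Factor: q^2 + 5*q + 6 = (q + 2)*(q + 3)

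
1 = 1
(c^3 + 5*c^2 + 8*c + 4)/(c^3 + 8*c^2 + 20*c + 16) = (c + 1)/(c + 4)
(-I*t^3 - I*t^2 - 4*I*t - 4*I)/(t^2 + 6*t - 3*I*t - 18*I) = I*(-t^3 - t^2 - 4*t - 4)/(t^2 + 3*t*(2 - I) - 18*I)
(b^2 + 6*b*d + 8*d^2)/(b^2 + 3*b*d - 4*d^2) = (b + 2*d)/(b - d)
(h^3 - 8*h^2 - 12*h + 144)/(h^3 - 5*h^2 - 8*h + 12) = (h^2 - 2*h - 24)/(h^2 + h - 2)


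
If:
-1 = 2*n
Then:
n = -1/2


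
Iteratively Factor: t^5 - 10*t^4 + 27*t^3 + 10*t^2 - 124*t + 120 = (t + 2)*(t^4 - 12*t^3 + 51*t^2 - 92*t + 60) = (t - 2)*(t + 2)*(t^3 - 10*t^2 + 31*t - 30) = (t - 5)*(t - 2)*(t + 2)*(t^2 - 5*t + 6) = (t - 5)*(t - 3)*(t - 2)*(t + 2)*(t - 2)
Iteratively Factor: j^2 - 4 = (j - 2)*(j + 2)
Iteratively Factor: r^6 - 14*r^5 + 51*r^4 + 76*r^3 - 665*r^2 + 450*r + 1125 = (r - 5)*(r^5 - 9*r^4 + 6*r^3 + 106*r^2 - 135*r - 225) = (r - 5)^2*(r^4 - 4*r^3 - 14*r^2 + 36*r + 45) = (r - 5)^2*(r - 3)*(r^3 - r^2 - 17*r - 15) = (r - 5)^2*(r - 3)*(r + 3)*(r^2 - 4*r - 5) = (r - 5)^2*(r - 3)*(r + 1)*(r + 3)*(r - 5)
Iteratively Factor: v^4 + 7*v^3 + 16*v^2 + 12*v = (v + 3)*(v^3 + 4*v^2 + 4*v) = (v + 2)*(v + 3)*(v^2 + 2*v) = v*(v + 2)*(v + 3)*(v + 2)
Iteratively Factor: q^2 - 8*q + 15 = (q - 3)*(q - 5)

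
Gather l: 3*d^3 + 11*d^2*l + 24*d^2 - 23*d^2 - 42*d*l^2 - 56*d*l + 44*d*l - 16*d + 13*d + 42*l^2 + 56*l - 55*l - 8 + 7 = 3*d^3 + d^2 - 3*d + l^2*(42 - 42*d) + l*(11*d^2 - 12*d + 1) - 1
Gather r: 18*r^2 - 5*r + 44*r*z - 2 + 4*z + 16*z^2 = 18*r^2 + r*(44*z - 5) + 16*z^2 + 4*z - 2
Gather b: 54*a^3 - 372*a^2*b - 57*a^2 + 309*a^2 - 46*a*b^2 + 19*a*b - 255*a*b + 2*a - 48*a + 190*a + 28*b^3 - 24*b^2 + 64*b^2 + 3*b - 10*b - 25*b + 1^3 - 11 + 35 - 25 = 54*a^3 + 252*a^2 + 144*a + 28*b^3 + b^2*(40 - 46*a) + b*(-372*a^2 - 236*a - 32)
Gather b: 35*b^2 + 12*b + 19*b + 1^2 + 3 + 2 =35*b^2 + 31*b + 6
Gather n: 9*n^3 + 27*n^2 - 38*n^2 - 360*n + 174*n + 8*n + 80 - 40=9*n^3 - 11*n^2 - 178*n + 40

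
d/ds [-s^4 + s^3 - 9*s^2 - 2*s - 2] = -4*s^3 + 3*s^2 - 18*s - 2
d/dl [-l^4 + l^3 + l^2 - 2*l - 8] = -4*l^3 + 3*l^2 + 2*l - 2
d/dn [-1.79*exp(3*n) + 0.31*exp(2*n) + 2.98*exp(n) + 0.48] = (-5.37*exp(2*n) + 0.62*exp(n) + 2.98)*exp(n)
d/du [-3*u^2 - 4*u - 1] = -6*u - 4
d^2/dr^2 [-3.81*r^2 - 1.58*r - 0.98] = -7.62000000000000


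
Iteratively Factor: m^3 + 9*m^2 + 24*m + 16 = (m + 4)*(m^2 + 5*m + 4) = (m + 4)^2*(m + 1)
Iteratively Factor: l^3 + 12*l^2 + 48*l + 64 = (l + 4)*(l^2 + 8*l + 16) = (l + 4)^2*(l + 4)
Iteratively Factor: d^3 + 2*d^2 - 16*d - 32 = (d + 2)*(d^2 - 16) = (d - 4)*(d + 2)*(d + 4)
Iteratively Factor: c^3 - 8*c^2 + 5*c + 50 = (c - 5)*(c^2 - 3*c - 10) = (c - 5)*(c + 2)*(c - 5)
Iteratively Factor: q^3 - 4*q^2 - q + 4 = (q - 4)*(q^2 - 1) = (q - 4)*(q - 1)*(q + 1)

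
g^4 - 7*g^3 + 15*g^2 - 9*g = g*(g - 3)^2*(g - 1)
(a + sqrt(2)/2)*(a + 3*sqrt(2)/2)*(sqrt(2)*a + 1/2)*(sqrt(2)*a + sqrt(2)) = 2*a^4 + 2*a^3 + 9*sqrt(2)*a^3/2 + 5*a^2 + 9*sqrt(2)*a^2/2 + 3*sqrt(2)*a/4 + 5*a + 3*sqrt(2)/4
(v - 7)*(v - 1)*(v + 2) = v^3 - 6*v^2 - 9*v + 14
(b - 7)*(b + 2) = b^2 - 5*b - 14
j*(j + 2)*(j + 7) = j^3 + 9*j^2 + 14*j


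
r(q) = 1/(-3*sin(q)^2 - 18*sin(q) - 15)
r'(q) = (6*sin(q)*cos(q) + 18*cos(q))/(-3*sin(q)^2 - 18*sin(q) - 15)^2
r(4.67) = -92.75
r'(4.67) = -4376.43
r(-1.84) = -2.29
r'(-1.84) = -17.08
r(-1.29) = -2.11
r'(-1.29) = 15.05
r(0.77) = -0.03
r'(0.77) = 0.02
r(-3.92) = -0.03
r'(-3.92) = -0.02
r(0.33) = -0.05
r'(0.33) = 0.04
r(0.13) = -0.06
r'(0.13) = 0.06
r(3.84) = -0.21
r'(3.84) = -0.50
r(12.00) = -0.16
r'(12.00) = 0.32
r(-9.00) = -0.12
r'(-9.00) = -0.22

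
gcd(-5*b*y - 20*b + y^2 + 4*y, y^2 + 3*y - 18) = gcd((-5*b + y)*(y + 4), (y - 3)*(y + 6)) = 1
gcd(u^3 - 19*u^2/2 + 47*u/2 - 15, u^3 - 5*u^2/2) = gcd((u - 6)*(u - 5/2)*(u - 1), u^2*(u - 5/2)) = u - 5/2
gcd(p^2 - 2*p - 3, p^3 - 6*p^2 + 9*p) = p - 3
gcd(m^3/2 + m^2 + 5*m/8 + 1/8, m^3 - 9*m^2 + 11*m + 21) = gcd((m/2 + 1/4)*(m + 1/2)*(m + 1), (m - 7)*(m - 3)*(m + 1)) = m + 1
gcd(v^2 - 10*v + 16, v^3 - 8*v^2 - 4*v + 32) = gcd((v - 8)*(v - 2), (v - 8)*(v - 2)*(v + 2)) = v^2 - 10*v + 16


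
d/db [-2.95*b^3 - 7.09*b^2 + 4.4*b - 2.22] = -8.85*b^2 - 14.18*b + 4.4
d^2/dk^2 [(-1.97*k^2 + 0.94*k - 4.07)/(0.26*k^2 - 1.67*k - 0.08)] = (-1.58366*k^3 - 1.896648*k^2 + 10.720476*k - 23.147342)/(0.017576*k^6 - 0.338676*k^5 + 2.159118*k^4 - 4.449047*k^3 - 0.664344*k^2 - 0.032064*k - 0.000512)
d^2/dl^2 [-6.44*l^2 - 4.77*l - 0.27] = -12.8800000000000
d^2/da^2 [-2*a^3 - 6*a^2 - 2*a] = -12*a - 12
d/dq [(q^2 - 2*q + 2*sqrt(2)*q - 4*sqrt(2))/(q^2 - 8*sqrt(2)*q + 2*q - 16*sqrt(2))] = 2*(-5*sqrt(2)*q^2 + 2*q^2 - 12*sqrt(2)*q - 64 + 20*sqrt(2))/(q^4 - 16*sqrt(2)*q^3 + 4*q^3 - 64*sqrt(2)*q^2 + 132*q^2 - 64*sqrt(2)*q + 512*q + 512)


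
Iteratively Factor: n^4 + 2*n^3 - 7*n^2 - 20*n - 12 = (n + 1)*(n^3 + n^2 - 8*n - 12) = (n + 1)*(n + 2)*(n^2 - n - 6) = (n + 1)*(n + 2)^2*(n - 3)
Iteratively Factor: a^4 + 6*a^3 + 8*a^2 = (a)*(a^3 + 6*a^2 + 8*a) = a*(a + 2)*(a^2 + 4*a) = a*(a + 2)*(a + 4)*(a)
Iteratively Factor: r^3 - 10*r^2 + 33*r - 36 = (r - 3)*(r^2 - 7*r + 12) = (r - 4)*(r - 3)*(r - 3)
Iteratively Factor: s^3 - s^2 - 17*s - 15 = (s + 3)*(s^2 - 4*s - 5) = (s - 5)*(s + 3)*(s + 1)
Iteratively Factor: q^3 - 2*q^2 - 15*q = (q - 5)*(q^2 + 3*q) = q*(q - 5)*(q + 3)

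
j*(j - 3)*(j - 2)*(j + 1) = j^4 - 4*j^3 + j^2 + 6*j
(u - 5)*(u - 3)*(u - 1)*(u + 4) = u^4 - 5*u^3 - 13*u^2 + 77*u - 60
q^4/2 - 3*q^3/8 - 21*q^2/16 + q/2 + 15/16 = (q/2 + 1/2)*(q - 3/2)*(q - 5/4)*(q + 1)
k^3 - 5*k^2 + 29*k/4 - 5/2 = (k - 5/2)*(k - 2)*(k - 1/2)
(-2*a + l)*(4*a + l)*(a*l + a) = -8*a^3*l - 8*a^3 + 2*a^2*l^2 + 2*a^2*l + a*l^3 + a*l^2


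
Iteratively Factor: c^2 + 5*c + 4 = (c + 1)*(c + 4)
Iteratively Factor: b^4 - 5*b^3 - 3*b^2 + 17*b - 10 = (b + 2)*(b^3 - 7*b^2 + 11*b - 5) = (b - 1)*(b + 2)*(b^2 - 6*b + 5) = (b - 5)*(b - 1)*(b + 2)*(b - 1)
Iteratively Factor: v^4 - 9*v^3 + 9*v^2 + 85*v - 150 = (v + 3)*(v^3 - 12*v^2 + 45*v - 50) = (v - 5)*(v + 3)*(v^2 - 7*v + 10) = (v - 5)*(v - 2)*(v + 3)*(v - 5)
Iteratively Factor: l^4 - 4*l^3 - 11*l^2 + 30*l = (l)*(l^3 - 4*l^2 - 11*l + 30) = l*(l - 2)*(l^2 - 2*l - 15) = l*(l - 2)*(l + 3)*(l - 5)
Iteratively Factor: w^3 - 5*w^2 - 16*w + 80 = (w + 4)*(w^2 - 9*w + 20) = (w - 5)*(w + 4)*(w - 4)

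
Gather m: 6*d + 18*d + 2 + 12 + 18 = 24*d + 32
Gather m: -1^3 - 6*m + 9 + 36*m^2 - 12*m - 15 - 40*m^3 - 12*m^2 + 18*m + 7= -40*m^3 + 24*m^2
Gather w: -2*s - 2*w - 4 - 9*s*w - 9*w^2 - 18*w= -2*s - 9*w^2 + w*(-9*s - 20) - 4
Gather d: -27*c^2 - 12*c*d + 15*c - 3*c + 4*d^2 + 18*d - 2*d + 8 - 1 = -27*c^2 + 12*c + 4*d^2 + d*(16 - 12*c) + 7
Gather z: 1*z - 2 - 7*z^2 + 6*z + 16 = -7*z^2 + 7*z + 14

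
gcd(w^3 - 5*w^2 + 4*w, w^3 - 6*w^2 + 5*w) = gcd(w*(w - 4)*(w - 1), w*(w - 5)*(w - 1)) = w^2 - w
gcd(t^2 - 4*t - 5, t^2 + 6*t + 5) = t + 1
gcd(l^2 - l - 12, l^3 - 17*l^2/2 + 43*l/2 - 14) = l - 4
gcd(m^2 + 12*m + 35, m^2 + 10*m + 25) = m + 5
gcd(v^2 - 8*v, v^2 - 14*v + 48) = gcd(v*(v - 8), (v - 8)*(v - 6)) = v - 8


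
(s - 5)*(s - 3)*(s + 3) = s^3 - 5*s^2 - 9*s + 45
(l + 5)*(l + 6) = l^2 + 11*l + 30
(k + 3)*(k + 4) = k^2 + 7*k + 12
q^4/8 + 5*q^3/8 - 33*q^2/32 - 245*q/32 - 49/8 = (q/4 + 1)*(q/2 + 1/2)*(q - 7/2)*(q + 7/2)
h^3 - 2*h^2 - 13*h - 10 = (h - 5)*(h + 1)*(h + 2)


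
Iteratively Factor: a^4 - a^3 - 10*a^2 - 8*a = (a + 2)*(a^3 - 3*a^2 - 4*a) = a*(a + 2)*(a^2 - 3*a - 4) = a*(a + 1)*(a + 2)*(a - 4)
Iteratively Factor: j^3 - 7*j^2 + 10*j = (j - 5)*(j^2 - 2*j) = j*(j - 5)*(j - 2)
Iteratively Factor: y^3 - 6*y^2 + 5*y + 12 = (y - 3)*(y^2 - 3*y - 4) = (y - 4)*(y - 3)*(y + 1)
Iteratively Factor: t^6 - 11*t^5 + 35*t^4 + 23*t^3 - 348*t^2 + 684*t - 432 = (t - 3)*(t^5 - 8*t^4 + 11*t^3 + 56*t^2 - 180*t + 144) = (t - 4)*(t - 3)*(t^4 - 4*t^3 - 5*t^2 + 36*t - 36) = (t - 4)*(t - 3)*(t - 2)*(t^3 - 2*t^2 - 9*t + 18) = (t - 4)*(t - 3)*(t - 2)*(t + 3)*(t^2 - 5*t + 6) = (t - 4)*(t - 3)^2*(t - 2)*(t + 3)*(t - 2)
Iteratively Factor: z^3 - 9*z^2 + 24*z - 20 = (z - 2)*(z^2 - 7*z + 10) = (z - 2)^2*(z - 5)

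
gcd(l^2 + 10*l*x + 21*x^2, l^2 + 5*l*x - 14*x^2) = l + 7*x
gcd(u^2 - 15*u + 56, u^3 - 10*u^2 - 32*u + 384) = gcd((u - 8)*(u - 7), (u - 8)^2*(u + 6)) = u - 8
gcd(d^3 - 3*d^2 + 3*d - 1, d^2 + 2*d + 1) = 1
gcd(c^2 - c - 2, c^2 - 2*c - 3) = c + 1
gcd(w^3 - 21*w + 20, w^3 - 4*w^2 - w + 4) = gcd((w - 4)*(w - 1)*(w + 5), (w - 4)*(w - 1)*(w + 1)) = w^2 - 5*w + 4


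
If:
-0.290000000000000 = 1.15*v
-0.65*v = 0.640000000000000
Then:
No Solution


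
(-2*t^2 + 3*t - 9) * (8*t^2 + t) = -16*t^4 + 22*t^3 - 69*t^2 - 9*t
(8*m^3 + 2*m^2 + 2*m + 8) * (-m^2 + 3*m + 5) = -8*m^5 + 22*m^4 + 44*m^3 + 8*m^2 + 34*m + 40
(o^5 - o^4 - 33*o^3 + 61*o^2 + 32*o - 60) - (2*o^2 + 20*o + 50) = o^5 - o^4 - 33*o^3 + 59*o^2 + 12*o - 110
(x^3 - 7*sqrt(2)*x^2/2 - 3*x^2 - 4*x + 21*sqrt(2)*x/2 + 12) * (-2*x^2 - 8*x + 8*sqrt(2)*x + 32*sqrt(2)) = -2*x^5 - 2*x^4 + 15*sqrt(2)*x^4 - 24*x^3 + 15*sqrt(2)*x^3 - 212*sqrt(2)*x^2 - 48*x^2 - 32*sqrt(2)*x + 576*x + 384*sqrt(2)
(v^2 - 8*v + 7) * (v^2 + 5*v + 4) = v^4 - 3*v^3 - 29*v^2 + 3*v + 28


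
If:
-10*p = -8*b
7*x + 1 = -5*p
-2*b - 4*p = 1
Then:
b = -5/26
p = -2/13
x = -3/91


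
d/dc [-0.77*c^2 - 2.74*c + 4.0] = -1.54*c - 2.74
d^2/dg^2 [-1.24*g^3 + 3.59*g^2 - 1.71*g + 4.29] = 7.18 - 7.44*g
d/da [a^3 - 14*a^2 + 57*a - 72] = 3*a^2 - 28*a + 57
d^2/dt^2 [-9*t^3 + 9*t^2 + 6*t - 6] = 18 - 54*t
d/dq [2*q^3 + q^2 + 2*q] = 6*q^2 + 2*q + 2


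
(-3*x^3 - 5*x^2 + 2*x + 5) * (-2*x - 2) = 6*x^4 + 16*x^3 + 6*x^2 - 14*x - 10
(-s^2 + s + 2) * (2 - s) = s^3 - 3*s^2 + 4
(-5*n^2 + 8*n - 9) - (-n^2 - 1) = -4*n^2 + 8*n - 8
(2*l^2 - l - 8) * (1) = 2*l^2 - l - 8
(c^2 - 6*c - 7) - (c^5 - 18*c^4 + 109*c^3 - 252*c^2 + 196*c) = -c^5 + 18*c^4 - 109*c^3 + 253*c^2 - 202*c - 7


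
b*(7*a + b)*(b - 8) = 7*a*b^2 - 56*a*b + b^3 - 8*b^2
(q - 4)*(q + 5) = q^2 + q - 20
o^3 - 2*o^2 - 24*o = o*(o - 6)*(o + 4)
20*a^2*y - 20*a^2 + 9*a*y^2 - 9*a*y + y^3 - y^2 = (4*a + y)*(5*a + y)*(y - 1)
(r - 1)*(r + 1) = r^2 - 1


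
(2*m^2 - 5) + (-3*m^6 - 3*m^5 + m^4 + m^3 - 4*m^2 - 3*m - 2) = -3*m^6 - 3*m^5 + m^4 + m^3 - 2*m^2 - 3*m - 7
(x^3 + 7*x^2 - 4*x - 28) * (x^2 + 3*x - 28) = x^5 + 10*x^4 - 11*x^3 - 236*x^2 + 28*x + 784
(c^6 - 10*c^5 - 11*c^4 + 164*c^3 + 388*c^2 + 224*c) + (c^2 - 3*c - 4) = c^6 - 10*c^5 - 11*c^4 + 164*c^3 + 389*c^2 + 221*c - 4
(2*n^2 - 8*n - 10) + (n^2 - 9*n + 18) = 3*n^2 - 17*n + 8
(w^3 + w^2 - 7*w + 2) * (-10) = -10*w^3 - 10*w^2 + 70*w - 20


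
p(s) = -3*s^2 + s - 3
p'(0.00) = 1.00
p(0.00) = -3.00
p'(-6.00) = 37.00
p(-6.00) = -117.00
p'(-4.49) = 27.94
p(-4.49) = -67.97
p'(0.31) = -0.86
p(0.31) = -2.98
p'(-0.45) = 3.70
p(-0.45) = -4.06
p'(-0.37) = 3.22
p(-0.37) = -3.78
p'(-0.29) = 2.74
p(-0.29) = -3.54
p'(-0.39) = 3.34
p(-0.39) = -3.85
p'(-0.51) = 4.06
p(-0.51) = -4.29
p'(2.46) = -13.76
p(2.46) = -18.69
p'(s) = 1 - 6*s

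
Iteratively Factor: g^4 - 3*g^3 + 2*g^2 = (g - 1)*(g^3 - 2*g^2) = (g - 2)*(g - 1)*(g^2) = g*(g - 2)*(g - 1)*(g)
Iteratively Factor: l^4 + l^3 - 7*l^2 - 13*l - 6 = (l - 3)*(l^3 + 4*l^2 + 5*l + 2) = (l - 3)*(l + 1)*(l^2 + 3*l + 2) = (l - 3)*(l + 1)*(l + 2)*(l + 1)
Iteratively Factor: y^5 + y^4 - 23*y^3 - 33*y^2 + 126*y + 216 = (y + 3)*(y^4 - 2*y^3 - 17*y^2 + 18*y + 72) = (y + 2)*(y + 3)*(y^3 - 4*y^2 - 9*y + 36) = (y - 4)*(y + 2)*(y + 3)*(y^2 - 9) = (y - 4)*(y + 2)*(y + 3)^2*(y - 3)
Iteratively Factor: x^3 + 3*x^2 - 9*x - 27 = (x - 3)*(x^2 + 6*x + 9) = (x - 3)*(x + 3)*(x + 3)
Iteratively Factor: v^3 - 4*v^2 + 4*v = (v)*(v^2 - 4*v + 4) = v*(v - 2)*(v - 2)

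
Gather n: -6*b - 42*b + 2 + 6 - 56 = -48*b - 48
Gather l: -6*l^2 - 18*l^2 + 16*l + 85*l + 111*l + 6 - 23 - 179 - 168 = -24*l^2 + 212*l - 364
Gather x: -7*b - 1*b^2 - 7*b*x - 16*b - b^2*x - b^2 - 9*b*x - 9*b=-2*b^2 - 32*b + x*(-b^2 - 16*b)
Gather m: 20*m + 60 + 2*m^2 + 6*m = 2*m^2 + 26*m + 60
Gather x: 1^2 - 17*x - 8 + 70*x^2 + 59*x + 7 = 70*x^2 + 42*x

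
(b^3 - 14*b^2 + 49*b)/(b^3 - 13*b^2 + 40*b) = (b^2 - 14*b + 49)/(b^2 - 13*b + 40)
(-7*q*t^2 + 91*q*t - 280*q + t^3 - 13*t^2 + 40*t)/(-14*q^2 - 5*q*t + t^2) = (t^2 - 13*t + 40)/(2*q + t)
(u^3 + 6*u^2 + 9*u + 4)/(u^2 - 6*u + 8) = (u^3 + 6*u^2 + 9*u + 4)/(u^2 - 6*u + 8)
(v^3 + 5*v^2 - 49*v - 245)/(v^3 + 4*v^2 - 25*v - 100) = (v^2 - 49)/(v^2 - v - 20)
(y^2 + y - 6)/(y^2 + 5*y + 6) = (y - 2)/(y + 2)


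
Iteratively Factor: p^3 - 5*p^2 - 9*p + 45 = (p - 3)*(p^2 - 2*p - 15) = (p - 5)*(p - 3)*(p + 3)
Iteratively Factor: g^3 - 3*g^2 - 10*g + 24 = (g + 3)*(g^2 - 6*g + 8) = (g - 2)*(g + 3)*(g - 4)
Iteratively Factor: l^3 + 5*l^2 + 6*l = (l + 2)*(l^2 + 3*l) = l*(l + 2)*(l + 3)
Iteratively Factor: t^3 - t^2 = (t - 1)*(t^2) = t*(t - 1)*(t)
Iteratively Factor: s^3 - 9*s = (s + 3)*(s^2 - 3*s) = s*(s + 3)*(s - 3)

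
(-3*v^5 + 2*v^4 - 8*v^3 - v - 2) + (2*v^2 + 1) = -3*v^5 + 2*v^4 - 8*v^3 + 2*v^2 - v - 1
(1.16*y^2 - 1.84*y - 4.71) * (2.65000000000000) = 3.074*y^2 - 4.876*y - 12.4815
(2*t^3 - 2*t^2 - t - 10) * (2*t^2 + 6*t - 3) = 4*t^5 + 8*t^4 - 20*t^3 - 20*t^2 - 57*t + 30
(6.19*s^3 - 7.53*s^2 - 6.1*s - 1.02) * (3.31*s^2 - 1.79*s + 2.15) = 20.4889*s^5 - 36.0044*s^4 + 6.5962*s^3 - 8.6467*s^2 - 11.2892*s - 2.193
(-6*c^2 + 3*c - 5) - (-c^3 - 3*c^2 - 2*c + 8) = c^3 - 3*c^2 + 5*c - 13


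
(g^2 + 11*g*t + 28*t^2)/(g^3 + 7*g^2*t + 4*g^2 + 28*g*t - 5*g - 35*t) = (g + 4*t)/(g^2 + 4*g - 5)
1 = 1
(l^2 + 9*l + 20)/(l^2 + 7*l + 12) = (l + 5)/(l + 3)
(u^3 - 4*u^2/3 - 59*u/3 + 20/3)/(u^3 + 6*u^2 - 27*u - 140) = (u - 1/3)/(u + 7)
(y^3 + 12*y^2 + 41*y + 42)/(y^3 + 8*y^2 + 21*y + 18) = (y + 7)/(y + 3)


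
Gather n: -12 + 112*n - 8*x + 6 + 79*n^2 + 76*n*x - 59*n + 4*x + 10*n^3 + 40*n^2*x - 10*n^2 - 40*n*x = 10*n^3 + n^2*(40*x + 69) + n*(36*x + 53) - 4*x - 6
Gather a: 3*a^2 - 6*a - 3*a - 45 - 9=3*a^2 - 9*a - 54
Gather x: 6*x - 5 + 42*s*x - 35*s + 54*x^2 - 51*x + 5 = -35*s + 54*x^2 + x*(42*s - 45)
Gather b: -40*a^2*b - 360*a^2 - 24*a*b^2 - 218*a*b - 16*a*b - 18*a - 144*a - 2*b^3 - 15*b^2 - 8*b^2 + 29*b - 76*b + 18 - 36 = -360*a^2 - 162*a - 2*b^3 + b^2*(-24*a - 23) + b*(-40*a^2 - 234*a - 47) - 18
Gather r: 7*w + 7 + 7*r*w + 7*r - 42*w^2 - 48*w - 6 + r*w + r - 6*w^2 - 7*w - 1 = r*(8*w + 8) - 48*w^2 - 48*w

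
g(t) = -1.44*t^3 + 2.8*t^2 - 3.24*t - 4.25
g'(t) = -4.32*t^2 + 5.6*t - 3.24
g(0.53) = -5.40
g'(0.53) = -1.49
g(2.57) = -18.53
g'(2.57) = -17.38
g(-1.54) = 12.64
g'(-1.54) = -22.11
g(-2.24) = 33.24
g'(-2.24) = -37.46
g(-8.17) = 994.41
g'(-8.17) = -337.35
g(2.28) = -14.15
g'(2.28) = -12.93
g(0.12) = -4.60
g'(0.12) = -2.63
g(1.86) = -9.86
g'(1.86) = -7.77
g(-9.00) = 1301.47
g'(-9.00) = -403.56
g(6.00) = -233.93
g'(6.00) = -125.16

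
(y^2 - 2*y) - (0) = y^2 - 2*y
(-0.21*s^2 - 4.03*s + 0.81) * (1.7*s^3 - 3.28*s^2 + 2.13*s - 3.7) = -0.357*s^5 - 6.1622*s^4 + 14.1481*s^3 - 10.4637*s^2 + 16.6363*s - 2.997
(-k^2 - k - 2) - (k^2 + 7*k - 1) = -2*k^2 - 8*k - 1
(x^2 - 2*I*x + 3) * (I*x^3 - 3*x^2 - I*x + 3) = I*x^5 - x^4 + 8*I*x^3 - 8*x^2 - 9*I*x + 9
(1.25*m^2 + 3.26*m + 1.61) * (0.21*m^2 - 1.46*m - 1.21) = 0.2625*m^4 - 1.1404*m^3 - 5.934*m^2 - 6.2952*m - 1.9481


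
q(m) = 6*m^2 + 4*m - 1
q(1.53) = 19.17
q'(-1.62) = -15.44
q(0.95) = 8.22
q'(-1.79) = -17.48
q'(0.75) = 13.00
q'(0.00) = 4.00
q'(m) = 12*m + 4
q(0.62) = 3.79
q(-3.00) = 41.00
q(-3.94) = 76.38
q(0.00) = -1.00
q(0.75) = 5.38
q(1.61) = 20.99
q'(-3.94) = -43.28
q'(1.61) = 23.32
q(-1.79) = 11.06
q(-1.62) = 8.27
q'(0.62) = 11.44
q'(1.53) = 22.36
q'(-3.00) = -32.00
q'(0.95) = 15.40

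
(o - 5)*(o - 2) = o^2 - 7*o + 10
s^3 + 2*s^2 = s^2*(s + 2)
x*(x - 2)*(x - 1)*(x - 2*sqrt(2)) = x^4 - 3*x^3 - 2*sqrt(2)*x^3 + 2*x^2 + 6*sqrt(2)*x^2 - 4*sqrt(2)*x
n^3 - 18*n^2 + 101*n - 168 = (n - 8)*(n - 7)*(n - 3)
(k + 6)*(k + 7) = k^2 + 13*k + 42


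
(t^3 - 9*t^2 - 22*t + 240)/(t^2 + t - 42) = (t^2 - 3*t - 40)/(t + 7)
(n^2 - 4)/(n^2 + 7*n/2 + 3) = 2*(n - 2)/(2*n + 3)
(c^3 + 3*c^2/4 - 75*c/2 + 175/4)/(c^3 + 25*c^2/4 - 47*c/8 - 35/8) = 2*(c - 5)/(2*c + 1)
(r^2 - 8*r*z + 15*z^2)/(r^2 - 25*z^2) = (r - 3*z)/(r + 5*z)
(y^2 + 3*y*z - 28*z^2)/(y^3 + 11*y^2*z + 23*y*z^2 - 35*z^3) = (y - 4*z)/(y^2 + 4*y*z - 5*z^2)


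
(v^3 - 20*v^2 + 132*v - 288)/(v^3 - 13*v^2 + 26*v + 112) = (v^2 - 12*v + 36)/(v^2 - 5*v - 14)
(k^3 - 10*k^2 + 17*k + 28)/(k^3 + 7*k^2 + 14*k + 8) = (k^2 - 11*k + 28)/(k^2 + 6*k + 8)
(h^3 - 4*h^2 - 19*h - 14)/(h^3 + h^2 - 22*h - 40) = (h^2 - 6*h - 7)/(h^2 - h - 20)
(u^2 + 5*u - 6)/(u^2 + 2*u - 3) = (u + 6)/(u + 3)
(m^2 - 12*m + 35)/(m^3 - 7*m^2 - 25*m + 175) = 1/(m + 5)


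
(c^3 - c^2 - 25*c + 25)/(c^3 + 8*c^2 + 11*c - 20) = (c - 5)/(c + 4)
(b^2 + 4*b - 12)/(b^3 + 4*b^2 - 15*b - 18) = (b - 2)/(b^2 - 2*b - 3)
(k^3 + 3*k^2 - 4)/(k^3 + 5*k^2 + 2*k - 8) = (k + 2)/(k + 4)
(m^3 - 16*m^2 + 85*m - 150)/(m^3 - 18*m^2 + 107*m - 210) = (m - 5)/(m - 7)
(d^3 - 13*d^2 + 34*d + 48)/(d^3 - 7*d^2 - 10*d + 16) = (d^2 - 5*d - 6)/(d^2 + d - 2)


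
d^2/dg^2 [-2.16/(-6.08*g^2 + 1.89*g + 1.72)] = (159.694848*g^2 - 49.641984*g - 2.16*(12.16*g - 1.89)*(24.32*g - 3.78) - 45.176832)/(-6.08*g^2 + 1.89*g + 1.72)^3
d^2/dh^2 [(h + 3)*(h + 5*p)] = 2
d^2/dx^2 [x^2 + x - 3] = 2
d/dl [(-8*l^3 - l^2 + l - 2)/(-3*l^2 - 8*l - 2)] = (24*l^4 + 128*l^3 + 59*l^2 - 8*l - 18)/(9*l^4 + 48*l^3 + 76*l^2 + 32*l + 4)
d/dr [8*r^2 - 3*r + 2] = 16*r - 3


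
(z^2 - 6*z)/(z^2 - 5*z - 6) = z/(z + 1)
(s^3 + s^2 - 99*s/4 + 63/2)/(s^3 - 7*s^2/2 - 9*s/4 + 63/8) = 2*(s + 6)/(2*s + 3)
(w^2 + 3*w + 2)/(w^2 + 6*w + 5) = (w + 2)/(w + 5)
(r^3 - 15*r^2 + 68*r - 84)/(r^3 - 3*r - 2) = (r^2 - 13*r + 42)/(r^2 + 2*r + 1)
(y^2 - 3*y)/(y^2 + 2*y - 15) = y/(y + 5)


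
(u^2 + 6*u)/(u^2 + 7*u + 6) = u/(u + 1)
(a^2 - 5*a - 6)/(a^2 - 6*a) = (a + 1)/a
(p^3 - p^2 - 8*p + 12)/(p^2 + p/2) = 2*(p^3 - p^2 - 8*p + 12)/(p*(2*p + 1))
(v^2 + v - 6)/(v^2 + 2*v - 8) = (v + 3)/(v + 4)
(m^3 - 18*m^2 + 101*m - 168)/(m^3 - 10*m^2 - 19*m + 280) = (m - 3)/(m + 5)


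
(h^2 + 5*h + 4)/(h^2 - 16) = (h + 1)/(h - 4)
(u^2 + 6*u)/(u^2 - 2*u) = (u + 6)/(u - 2)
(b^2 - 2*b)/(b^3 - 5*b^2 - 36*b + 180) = b*(b - 2)/(b^3 - 5*b^2 - 36*b + 180)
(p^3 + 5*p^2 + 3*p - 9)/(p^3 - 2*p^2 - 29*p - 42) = (p^2 + 2*p - 3)/(p^2 - 5*p - 14)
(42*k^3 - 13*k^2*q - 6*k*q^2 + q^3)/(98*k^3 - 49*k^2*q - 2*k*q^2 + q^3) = (3*k + q)/(7*k + q)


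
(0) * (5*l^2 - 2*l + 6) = 0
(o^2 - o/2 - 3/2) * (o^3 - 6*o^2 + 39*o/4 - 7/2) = o^5 - 13*o^4/2 + 45*o^3/4 + 5*o^2/8 - 103*o/8 + 21/4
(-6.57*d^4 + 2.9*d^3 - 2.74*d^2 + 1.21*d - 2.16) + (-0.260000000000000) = -6.57*d^4 + 2.9*d^3 - 2.74*d^2 + 1.21*d - 2.42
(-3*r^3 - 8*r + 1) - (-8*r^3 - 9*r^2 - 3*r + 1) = 5*r^3 + 9*r^2 - 5*r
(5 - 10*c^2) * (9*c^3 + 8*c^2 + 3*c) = -90*c^5 - 80*c^4 + 15*c^3 + 40*c^2 + 15*c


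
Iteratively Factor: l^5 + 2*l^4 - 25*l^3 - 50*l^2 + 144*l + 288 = (l - 3)*(l^4 + 5*l^3 - 10*l^2 - 80*l - 96) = (l - 4)*(l - 3)*(l^3 + 9*l^2 + 26*l + 24) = (l - 4)*(l - 3)*(l + 4)*(l^2 + 5*l + 6) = (l - 4)*(l - 3)*(l + 2)*(l + 4)*(l + 3)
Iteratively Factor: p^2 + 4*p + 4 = (p + 2)*(p + 2)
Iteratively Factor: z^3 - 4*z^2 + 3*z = (z - 3)*(z^2 - z) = (z - 3)*(z - 1)*(z)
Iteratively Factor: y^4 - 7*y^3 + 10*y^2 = (y)*(y^3 - 7*y^2 + 10*y) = y*(y - 5)*(y^2 - 2*y) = y*(y - 5)*(y - 2)*(y)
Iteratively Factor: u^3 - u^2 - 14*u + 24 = (u + 4)*(u^2 - 5*u + 6) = (u - 2)*(u + 4)*(u - 3)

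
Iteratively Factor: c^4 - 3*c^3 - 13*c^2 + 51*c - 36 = (c - 3)*(c^3 - 13*c + 12) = (c - 3)*(c - 1)*(c^2 + c - 12) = (c - 3)*(c - 1)*(c + 4)*(c - 3)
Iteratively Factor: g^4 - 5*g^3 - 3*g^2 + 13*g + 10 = (g - 2)*(g^3 - 3*g^2 - 9*g - 5) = (g - 2)*(g + 1)*(g^2 - 4*g - 5) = (g - 5)*(g - 2)*(g + 1)*(g + 1)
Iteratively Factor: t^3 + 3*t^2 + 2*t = (t)*(t^2 + 3*t + 2) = t*(t + 1)*(t + 2)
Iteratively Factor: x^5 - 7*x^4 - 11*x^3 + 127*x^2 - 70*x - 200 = (x + 4)*(x^4 - 11*x^3 + 33*x^2 - 5*x - 50) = (x - 5)*(x + 4)*(x^3 - 6*x^2 + 3*x + 10) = (x - 5)^2*(x + 4)*(x^2 - x - 2) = (x - 5)^2*(x + 1)*(x + 4)*(x - 2)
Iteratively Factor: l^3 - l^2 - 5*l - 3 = (l + 1)*(l^2 - 2*l - 3) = (l + 1)^2*(l - 3)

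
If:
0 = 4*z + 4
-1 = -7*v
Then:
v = 1/7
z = -1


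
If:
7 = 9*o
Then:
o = 7/9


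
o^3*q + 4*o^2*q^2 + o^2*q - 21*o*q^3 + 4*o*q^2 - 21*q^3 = (o - 3*q)*(o + 7*q)*(o*q + q)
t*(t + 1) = t^2 + t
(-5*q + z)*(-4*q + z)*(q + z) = 20*q^3 + 11*q^2*z - 8*q*z^2 + z^3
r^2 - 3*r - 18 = (r - 6)*(r + 3)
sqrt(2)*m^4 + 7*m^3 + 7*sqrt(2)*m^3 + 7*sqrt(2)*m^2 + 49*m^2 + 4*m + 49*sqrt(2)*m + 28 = (m + 7)*(m + sqrt(2))*(m + 2*sqrt(2))*(sqrt(2)*m + 1)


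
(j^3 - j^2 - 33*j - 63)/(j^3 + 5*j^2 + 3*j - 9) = (j - 7)/(j - 1)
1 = 1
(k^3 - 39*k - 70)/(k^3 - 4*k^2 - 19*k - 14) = (k + 5)/(k + 1)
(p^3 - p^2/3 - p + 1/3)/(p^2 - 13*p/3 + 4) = (3*p^3 - p^2 - 3*p + 1)/(3*p^2 - 13*p + 12)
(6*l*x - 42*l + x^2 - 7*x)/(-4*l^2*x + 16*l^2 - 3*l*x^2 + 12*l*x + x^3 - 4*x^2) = (-6*l*x + 42*l - x^2 + 7*x)/(4*l^2*x - 16*l^2 + 3*l*x^2 - 12*l*x - x^3 + 4*x^2)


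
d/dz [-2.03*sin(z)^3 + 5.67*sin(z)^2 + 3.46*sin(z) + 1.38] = (-6.09*sin(z)^2 + 11.34*sin(z) + 3.46)*cos(z)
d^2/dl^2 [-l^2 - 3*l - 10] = -2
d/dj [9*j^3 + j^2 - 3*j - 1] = 27*j^2 + 2*j - 3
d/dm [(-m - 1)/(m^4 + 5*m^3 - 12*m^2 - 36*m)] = (3*m^4 + 14*m^3 + 3*m^2 - 24*m - 36)/(m^2*(m^6 + 10*m^5 + m^4 - 192*m^3 - 216*m^2 + 864*m + 1296))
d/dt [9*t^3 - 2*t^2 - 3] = t*(27*t - 4)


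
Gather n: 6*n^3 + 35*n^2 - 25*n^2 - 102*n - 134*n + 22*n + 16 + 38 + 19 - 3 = 6*n^3 + 10*n^2 - 214*n + 70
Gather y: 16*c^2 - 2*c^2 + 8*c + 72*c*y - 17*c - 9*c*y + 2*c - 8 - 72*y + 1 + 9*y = 14*c^2 - 7*c + y*(63*c - 63) - 7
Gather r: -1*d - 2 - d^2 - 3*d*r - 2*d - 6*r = -d^2 - 3*d + r*(-3*d - 6) - 2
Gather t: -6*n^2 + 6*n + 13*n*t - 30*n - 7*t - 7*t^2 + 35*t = -6*n^2 - 24*n - 7*t^2 + t*(13*n + 28)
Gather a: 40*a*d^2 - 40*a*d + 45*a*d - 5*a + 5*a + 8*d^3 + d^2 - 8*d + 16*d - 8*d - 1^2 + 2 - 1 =a*(40*d^2 + 5*d) + 8*d^3 + d^2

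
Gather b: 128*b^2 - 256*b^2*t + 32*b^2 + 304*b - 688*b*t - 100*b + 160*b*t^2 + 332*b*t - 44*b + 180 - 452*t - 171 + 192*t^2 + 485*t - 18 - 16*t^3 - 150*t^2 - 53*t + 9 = b^2*(160 - 256*t) + b*(160*t^2 - 356*t + 160) - 16*t^3 + 42*t^2 - 20*t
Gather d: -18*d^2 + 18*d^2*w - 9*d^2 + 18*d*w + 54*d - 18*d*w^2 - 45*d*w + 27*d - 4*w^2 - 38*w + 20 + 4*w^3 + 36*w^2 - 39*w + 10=d^2*(18*w - 27) + d*(-18*w^2 - 27*w + 81) + 4*w^3 + 32*w^2 - 77*w + 30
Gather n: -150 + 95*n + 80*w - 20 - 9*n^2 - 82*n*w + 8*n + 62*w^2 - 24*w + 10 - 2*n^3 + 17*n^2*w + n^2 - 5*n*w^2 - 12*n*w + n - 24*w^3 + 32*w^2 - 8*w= -2*n^3 + n^2*(17*w - 8) + n*(-5*w^2 - 94*w + 104) - 24*w^3 + 94*w^2 + 48*w - 160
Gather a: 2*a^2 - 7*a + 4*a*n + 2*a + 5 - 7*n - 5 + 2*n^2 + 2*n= 2*a^2 + a*(4*n - 5) + 2*n^2 - 5*n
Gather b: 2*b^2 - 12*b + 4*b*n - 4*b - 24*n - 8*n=2*b^2 + b*(4*n - 16) - 32*n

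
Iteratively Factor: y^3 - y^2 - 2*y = (y + 1)*(y^2 - 2*y) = y*(y + 1)*(y - 2)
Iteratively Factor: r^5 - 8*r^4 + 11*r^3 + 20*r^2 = (r + 1)*(r^4 - 9*r^3 + 20*r^2) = r*(r + 1)*(r^3 - 9*r^2 + 20*r) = r^2*(r + 1)*(r^2 - 9*r + 20) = r^2*(r - 4)*(r + 1)*(r - 5)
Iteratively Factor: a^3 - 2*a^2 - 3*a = (a + 1)*(a^2 - 3*a) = (a - 3)*(a + 1)*(a)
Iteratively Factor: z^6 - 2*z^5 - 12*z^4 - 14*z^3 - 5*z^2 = (z + 1)*(z^5 - 3*z^4 - 9*z^3 - 5*z^2) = z*(z + 1)*(z^4 - 3*z^3 - 9*z^2 - 5*z) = z*(z - 5)*(z + 1)*(z^3 + 2*z^2 + z) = z^2*(z - 5)*(z + 1)*(z^2 + 2*z + 1) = z^2*(z - 5)*(z + 1)^2*(z + 1)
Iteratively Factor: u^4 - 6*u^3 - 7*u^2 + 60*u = (u + 3)*(u^3 - 9*u^2 + 20*u) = u*(u + 3)*(u^2 - 9*u + 20) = u*(u - 5)*(u + 3)*(u - 4)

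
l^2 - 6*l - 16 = (l - 8)*(l + 2)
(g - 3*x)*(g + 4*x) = g^2 + g*x - 12*x^2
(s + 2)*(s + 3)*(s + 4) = s^3 + 9*s^2 + 26*s + 24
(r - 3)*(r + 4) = r^2 + r - 12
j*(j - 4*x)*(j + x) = j^3 - 3*j^2*x - 4*j*x^2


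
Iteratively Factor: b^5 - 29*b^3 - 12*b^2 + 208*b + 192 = (b + 4)*(b^4 - 4*b^3 - 13*b^2 + 40*b + 48) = (b + 3)*(b + 4)*(b^3 - 7*b^2 + 8*b + 16) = (b + 1)*(b + 3)*(b + 4)*(b^2 - 8*b + 16) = (b - 4)*(b + 1)*(b + 3)*(b + 4)*(b - 4)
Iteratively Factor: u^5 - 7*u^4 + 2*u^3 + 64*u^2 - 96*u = (u - 4)*(u^4 - 3*u^3 - 10*u^2 + 24*u) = (u - 4)*(u - 2)*(u^3 - u^2 - 12*u) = u*(u - 4)*(u - 2)*(u^2 - u - 12) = u*(u - 4)*(u - 2)*(u + 3)*(u - 4)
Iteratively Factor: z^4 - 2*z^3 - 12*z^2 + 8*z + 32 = (z - 4)*(z^3 + 2*z^2 - 4*z - 8) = (z - 4)*(z + 2)*(z^2 - 4) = (z - 4)*(z + 2)^2*(z - 2)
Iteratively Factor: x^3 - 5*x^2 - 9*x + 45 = (x - 5)*(x^2 - 9) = (x - 5)*(x + 3)*(x - 3)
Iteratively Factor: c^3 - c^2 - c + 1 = (c - 1)*(c^2 - 1) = (c - 1)^2*(c + 1)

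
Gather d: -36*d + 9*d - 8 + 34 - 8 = 18 - 27*d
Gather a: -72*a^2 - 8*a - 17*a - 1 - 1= -72*a^2 - 25*a - 2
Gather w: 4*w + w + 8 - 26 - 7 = 5*w - 25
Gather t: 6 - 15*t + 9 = 15 - 15*t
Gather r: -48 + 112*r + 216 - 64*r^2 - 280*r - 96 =-64*r^2 - 168*r + 72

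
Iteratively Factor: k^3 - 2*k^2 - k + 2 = (k - 1)*(k^2 - k - 2) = (k - 1)*(k + 1)*(k - 2)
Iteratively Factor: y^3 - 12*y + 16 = (y - 2)*(y^2 + 2*y - 8) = (y - 2)^2*(y + 4)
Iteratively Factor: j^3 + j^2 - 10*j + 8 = (j - 1)*(j^2 + 2*j - 8) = (j - 2)*(j - 1)*(j + 4)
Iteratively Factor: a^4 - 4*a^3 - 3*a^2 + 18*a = (a - 3)*(a^3 - a^2 - 6*a) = a*(a - 3)*(a^2 - a - 6) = a*(a - 3)^2*(a + 2)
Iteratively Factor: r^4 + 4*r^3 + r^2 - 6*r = (r + 2)*(r^3 + 2*r^2 - 3*r) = (r + 2)*(r + 3)*(r^2 - r) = r*(r + 2)*(r + 3)*(r - 1)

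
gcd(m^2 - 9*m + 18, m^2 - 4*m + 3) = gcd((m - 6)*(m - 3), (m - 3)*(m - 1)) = m - 3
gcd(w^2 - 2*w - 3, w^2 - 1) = w + 1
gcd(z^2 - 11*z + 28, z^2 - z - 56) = 1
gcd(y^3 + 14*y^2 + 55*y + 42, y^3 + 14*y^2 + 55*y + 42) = y^3 + 14*y^2 + 55*y + 42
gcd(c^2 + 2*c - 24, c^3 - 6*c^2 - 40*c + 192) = c^2 + 2*c - 24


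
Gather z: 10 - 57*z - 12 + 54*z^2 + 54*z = 54*z^2 - 3*z - 2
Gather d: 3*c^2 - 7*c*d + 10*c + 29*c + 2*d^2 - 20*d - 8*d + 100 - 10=3*c^2 + 39*c + 2*d^2 + d*(-7*c - 28) + 90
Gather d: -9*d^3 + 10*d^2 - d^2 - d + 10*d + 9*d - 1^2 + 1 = -9*d^3 + 9*d^2 + 18*d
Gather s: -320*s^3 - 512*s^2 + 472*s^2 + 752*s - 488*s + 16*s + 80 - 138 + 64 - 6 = -320*s^3 - 40*s^2 + 280*s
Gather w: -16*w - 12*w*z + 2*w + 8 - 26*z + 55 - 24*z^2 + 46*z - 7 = w*(-12*z - 14) - 24*z^2 + 20*z + 56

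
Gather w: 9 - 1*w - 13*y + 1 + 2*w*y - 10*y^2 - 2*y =w*(2*y - 1) - 10*y^2 - 15*y + 10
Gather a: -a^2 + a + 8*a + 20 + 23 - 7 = -a^2 + 9*a + 36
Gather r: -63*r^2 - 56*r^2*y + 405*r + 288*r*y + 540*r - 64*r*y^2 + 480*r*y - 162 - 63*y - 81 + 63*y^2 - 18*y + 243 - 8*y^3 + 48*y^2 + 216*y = r^2*(-56*y - 63) + r*(-64*y^2 + 768*y + 945) - 8*y^3 + 111*y^2 + 135*y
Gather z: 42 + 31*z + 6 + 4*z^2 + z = 4*z^2 + 32*z + 48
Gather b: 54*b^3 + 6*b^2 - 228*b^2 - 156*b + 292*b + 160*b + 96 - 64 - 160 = 54*b^3 - 222*b^2 + 296*b - 128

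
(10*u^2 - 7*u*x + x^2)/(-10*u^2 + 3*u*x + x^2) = (-5*u + x)/(5*u + x)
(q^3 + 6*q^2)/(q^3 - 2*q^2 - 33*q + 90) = q^2/(q^2 - 8*q + 15)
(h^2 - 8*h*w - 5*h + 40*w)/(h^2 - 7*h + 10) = (h - 8*w)/(h - 2)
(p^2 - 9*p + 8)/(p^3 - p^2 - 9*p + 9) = (p - 8)/(p^2 - 9)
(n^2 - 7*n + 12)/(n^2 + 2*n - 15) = (n - 4)/(n + 5)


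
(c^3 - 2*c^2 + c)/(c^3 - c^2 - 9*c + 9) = c*(c - 1)/(c^2 - 9)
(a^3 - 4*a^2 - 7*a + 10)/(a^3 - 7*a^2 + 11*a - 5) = (a + 2)/(a - 1)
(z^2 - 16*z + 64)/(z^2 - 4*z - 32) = (z - 8)/(z + 4)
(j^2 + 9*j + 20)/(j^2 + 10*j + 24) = (j + 5)/(j + 6)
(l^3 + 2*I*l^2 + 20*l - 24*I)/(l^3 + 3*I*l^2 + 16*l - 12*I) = (l - 2*I)/(l - I)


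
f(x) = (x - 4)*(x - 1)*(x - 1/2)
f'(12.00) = 306.50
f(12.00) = 1012.00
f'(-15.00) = 846.50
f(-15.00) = -4712.00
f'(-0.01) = 6.61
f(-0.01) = -2.07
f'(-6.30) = 194.87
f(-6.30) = -511.29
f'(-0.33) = 10.46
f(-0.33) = -4.78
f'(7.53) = 93.77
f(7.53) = 162.05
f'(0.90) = -0.97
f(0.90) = 0.12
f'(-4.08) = 101.32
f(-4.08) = -187.99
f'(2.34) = -2.81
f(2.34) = -4.09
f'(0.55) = 1.36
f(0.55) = 0.08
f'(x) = (x - 4)*(x - 1) + (x - 4)*(x - 1/2) + (x - 1)*(x - 1/2)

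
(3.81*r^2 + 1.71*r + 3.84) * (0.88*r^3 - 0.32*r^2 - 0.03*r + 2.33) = 3.3528*r^5 + 0.2856*r^4 + 2.7177*r^3 + 7.5972*r^2 + 3.8691*r + 8.9472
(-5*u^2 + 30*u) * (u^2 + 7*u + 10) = -5*u^4 - 5*u^3 + 160*u^2 + 300*u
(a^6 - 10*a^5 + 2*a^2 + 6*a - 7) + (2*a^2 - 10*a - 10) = a^6 - 10*a^5 + 4*a^2 - 4*a - 17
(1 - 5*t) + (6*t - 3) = t - 2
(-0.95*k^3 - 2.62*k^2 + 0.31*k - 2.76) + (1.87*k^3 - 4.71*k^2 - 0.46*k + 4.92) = 0.92*k^3 - 7.33*k^2 - 0.15*k + 2.16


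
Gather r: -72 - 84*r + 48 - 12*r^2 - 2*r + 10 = -12*r^2 - 86*r - 14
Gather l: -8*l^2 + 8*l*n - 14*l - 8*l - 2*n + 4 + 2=-8*l^2 + l*(8*n - 22) - 2*n + 6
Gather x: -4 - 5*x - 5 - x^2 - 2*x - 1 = -x^2 - 7*x - 10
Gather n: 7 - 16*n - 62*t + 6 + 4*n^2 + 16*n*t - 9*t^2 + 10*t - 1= 4*n^2 + n*(16*t - 16) - 9*t^2 - 52*t + 12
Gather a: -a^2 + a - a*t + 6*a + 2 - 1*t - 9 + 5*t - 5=-a^2 + a*(7 - t) + 4*t - 12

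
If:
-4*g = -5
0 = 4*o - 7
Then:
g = 5/4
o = 7/4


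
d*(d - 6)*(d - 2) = d^3 - 8*d^2 + 12*d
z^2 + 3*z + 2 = (z + 1)*(z + 2)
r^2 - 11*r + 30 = (r - 6)*(r - 5)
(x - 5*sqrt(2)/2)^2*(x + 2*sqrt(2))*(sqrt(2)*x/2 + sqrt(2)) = sqrt(2)*x^4/2 - 3*x^3 + sqrt(2)*x^3 - 6*x^2 - 15*sqrt(2)*x^2/4 - 15*sqrt(2)*x/2 + 25*x + 50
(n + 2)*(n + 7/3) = n^2 + 13*n/3 + 14/3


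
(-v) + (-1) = -v - 1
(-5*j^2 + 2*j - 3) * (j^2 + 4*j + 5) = -5*j^4 - 18*j^3 - 20*j^2 - 2*j - 15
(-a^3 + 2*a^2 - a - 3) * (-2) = 2*a^3 - 4*a^2 + 2*a + 6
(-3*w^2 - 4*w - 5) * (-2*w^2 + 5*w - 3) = 6*w^4 - 7*w^3 - w^2 - 13*w + 15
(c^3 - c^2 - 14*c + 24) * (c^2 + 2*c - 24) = c^5 + c^4 - 40*c^3 + 20*c^2 + 384*c - 576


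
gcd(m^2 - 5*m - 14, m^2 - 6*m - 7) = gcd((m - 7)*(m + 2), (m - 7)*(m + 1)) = m - 7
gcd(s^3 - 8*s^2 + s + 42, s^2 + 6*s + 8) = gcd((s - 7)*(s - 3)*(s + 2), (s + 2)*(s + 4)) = s + 2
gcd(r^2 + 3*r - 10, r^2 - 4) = r - 2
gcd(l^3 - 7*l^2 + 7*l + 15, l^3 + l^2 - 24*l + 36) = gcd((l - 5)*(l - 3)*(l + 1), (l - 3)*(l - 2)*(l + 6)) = l - 3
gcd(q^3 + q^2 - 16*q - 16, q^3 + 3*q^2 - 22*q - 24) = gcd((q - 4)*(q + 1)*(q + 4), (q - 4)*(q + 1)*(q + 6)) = q^2 - 3*q - 4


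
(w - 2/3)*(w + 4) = w^2 + 10*w/3 - 8/3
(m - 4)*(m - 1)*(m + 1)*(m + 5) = m^4 + m^3 - 21*m^2 - m + 20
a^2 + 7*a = a*(a + 7)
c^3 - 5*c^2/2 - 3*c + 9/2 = (c - 3)*(c - 1)*(c + 3/2)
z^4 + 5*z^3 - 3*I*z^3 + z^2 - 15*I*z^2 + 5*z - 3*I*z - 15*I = (z + 5)*(z - 3*I)*(z - I)*(z + I)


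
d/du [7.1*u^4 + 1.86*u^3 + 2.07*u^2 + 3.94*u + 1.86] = 28.4*u^3 + 5.58*u^2 + 4.14*u + 3.94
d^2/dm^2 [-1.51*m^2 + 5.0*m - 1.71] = -3.02000000000000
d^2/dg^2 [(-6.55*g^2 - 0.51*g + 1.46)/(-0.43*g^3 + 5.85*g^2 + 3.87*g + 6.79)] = (2.42219*g^6 + 0.565793999999983*g^5 + 54.4622520000005*g^4 + 66.5254520000001*g^3 - 1828.39797*g^2 - 345.446382*g + 649.415096)/(0.079507*g^9 - 3.244995*g^8 + 42.000336*g^7 - 145.558128*g^6 - 275.521554*g^5 - 892.161486*g^4 - 920.819544*g^3 - 1114.206408*g^2 - 535.268601*g - 313.046839)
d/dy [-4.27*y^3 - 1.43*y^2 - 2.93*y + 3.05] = -12.81*y^2 - 2.86*y - 2.93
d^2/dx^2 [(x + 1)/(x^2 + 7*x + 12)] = 2*((x + 1)*(2*x + 7)^2 - (3*x + 8)*(x^2 + 7*x + 12))/(x^2 + 7*x + 12)^3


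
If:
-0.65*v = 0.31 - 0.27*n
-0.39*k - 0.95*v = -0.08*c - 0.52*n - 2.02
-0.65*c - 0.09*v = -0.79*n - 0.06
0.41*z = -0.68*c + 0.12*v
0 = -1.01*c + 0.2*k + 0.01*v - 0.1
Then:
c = 1.27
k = 6.91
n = 0.96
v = -0.08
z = -2.13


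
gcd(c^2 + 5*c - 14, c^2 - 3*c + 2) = c - 2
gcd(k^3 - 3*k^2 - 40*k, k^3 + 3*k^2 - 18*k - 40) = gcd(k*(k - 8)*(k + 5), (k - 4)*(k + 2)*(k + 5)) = k + 5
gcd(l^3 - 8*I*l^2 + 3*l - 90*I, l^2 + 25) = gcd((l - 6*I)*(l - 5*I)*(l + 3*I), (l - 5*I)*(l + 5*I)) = l - 5*I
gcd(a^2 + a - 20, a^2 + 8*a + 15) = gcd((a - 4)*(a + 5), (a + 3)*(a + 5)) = a + 5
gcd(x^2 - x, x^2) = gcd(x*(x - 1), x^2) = x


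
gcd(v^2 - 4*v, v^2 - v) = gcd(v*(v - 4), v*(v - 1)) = v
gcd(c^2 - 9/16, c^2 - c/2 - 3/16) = c - 3/4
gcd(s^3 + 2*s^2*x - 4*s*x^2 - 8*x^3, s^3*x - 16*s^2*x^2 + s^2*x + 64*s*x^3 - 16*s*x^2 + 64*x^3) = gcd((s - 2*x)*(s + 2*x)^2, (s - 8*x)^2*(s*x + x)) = 1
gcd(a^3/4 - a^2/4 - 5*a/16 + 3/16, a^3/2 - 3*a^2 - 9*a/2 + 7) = 1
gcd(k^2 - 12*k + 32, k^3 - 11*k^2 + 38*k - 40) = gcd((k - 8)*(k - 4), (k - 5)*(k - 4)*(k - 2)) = k - 4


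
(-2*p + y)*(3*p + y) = -6*p^2 + p*y + y^2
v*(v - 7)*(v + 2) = v^3 - 5*v^2 - 14*v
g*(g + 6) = g^2 + 6*g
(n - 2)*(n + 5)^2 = n^3 + 8*n^2 + 5*n - 50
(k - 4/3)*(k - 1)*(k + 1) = k^3 - 4*k^2/3 - k + 4/3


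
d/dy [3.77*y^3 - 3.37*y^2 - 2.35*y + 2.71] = 11.31*y^2 - 6.74*y - 2.35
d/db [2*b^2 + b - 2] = 4*b + 1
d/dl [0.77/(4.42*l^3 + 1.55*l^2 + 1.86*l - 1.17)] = (-10.2102*l^2 - 2.387*l - 1.4322)/(4.42*l^3 + 1.55*l^2 + 1.86*l - 1.17)^2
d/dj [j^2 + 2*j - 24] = 2*j + 2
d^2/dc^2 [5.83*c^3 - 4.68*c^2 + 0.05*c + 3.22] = 34.98*c - 9.36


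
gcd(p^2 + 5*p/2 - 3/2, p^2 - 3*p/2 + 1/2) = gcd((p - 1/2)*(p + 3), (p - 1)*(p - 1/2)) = p - 1/2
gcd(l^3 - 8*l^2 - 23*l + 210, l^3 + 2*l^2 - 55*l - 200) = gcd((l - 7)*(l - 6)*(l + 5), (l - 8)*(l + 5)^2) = l + 5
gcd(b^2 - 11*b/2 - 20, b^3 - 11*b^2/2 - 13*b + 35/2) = b + 5/2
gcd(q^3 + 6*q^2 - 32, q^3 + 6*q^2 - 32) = q^3 + 6*q^2 - 32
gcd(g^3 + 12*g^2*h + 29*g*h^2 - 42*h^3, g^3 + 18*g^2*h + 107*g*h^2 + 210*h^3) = g^2 + 13*g*h + 42*h^2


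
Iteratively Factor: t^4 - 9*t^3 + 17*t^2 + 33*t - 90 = (t + 2)*(t^3 - 11*t^2 + 39*t - 45) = (t - 3)*(t + 2)*(t^2 - 8*t + 15) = (t - 5)*(t - 3)*(t + 2)*(t - 3)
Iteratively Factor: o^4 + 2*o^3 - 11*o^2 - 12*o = (o - 3)*(o^3 + 5*o^2 + 4*o) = (o - 3)*(o + 4)*(o^2 + o) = (o - 3)*(o + 1)*(o + 4)*(o)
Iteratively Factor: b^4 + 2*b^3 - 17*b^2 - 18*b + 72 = (b + 3)*(b^3 - b^2 - 14*b + 24) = (b - 3)*(b + 3)*(b^2 + 2*b - 8) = (b - 3)*(b - 2)*(b + 3)*(b + 4)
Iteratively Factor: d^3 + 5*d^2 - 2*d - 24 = (d + 3)*(d^2 + 2*d - 8) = (d - 2)*(d + 3)*(d + 4)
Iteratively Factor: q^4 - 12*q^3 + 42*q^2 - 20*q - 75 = (q + 1)*(q^3 - 13*q^2 + 55*q - 75) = (q - 5)*(q + 1)*(q^2 - 8*q + 15) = (q - 5)^2*(q + 1)*(q - 3)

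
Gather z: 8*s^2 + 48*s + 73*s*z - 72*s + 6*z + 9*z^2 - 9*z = 8*s^2 - 24*s + 9*z^2 + z*(73*s - 3)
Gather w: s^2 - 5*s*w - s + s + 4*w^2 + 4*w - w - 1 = s^2 + 4*w^2 + w*(3 - 5*s) - 1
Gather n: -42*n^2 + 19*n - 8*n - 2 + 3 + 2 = -42*n^2 + 11*n + 3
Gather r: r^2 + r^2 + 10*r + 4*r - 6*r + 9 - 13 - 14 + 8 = 2*r^2 + 8*r - 10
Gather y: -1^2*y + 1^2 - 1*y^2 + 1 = -y^2 - y + 2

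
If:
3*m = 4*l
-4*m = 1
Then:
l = -3/16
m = -1/4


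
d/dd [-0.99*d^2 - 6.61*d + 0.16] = -1.98*d - 6.61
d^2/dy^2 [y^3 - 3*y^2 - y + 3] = 6*y - 6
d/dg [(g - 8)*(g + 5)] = 2*g - 3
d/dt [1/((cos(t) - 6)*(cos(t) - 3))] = (2*cos(t) - 9)*sin(t)/((cos(t) - 6)^2*(cos(t) - 3)^2)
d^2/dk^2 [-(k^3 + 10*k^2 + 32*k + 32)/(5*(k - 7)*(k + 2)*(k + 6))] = 2*(-9*k^3 - 174*k^2 - 960*k - 2116)/(5*(k^6 - 3*k^5 - 123*k^4 + 251*k^3 + 5166*k^2 - 5292*k - 74088))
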